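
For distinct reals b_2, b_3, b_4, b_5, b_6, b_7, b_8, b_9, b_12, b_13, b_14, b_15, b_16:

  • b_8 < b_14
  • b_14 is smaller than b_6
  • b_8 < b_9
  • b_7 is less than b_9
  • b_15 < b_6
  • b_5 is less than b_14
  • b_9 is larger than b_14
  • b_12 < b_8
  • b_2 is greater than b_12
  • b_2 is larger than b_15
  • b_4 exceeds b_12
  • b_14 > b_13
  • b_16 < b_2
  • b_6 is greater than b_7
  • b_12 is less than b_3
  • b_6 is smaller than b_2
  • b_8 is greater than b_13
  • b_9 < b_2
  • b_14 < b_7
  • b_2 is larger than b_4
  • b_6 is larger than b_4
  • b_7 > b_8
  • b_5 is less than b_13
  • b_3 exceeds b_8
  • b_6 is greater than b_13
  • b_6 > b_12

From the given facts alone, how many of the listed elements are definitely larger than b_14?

4

Directly above b_14: b_7, b_9, b_6.
One step further: b_2 (4 so far).
Nothing else is reachable above b_14; 4 in all.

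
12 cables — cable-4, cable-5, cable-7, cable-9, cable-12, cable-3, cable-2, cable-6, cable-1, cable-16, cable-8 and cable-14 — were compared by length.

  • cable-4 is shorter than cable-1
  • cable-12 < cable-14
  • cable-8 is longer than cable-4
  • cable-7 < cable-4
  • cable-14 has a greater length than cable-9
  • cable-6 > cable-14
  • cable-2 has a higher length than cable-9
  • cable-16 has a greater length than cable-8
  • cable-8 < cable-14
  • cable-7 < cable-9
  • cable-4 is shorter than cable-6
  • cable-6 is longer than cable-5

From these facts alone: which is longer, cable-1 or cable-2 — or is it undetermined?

Following every chain through cable-2: below cable-2 we get cable-7, cable-9.
cable-1 is not reached, and no chain runs the other way from cable-1 to cable-2.
So the given relations leave the order of cable-2 and cable-1 undetermined.

undetermined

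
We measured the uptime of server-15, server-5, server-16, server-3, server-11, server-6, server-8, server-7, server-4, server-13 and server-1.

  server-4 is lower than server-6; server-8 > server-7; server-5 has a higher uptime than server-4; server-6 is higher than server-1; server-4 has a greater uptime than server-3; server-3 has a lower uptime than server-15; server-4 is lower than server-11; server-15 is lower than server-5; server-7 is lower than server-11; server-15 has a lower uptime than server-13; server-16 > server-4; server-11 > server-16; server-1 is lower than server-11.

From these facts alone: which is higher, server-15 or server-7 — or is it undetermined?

Following every chain through server-15: above server-15 we get server-5, server-13; below server-15 we get server-3.
server-7 is not reached, and no chain runs the other way from server-7 to server-15.
So the given relations leave the order of server-15 and server-7 undetermined.

undetermined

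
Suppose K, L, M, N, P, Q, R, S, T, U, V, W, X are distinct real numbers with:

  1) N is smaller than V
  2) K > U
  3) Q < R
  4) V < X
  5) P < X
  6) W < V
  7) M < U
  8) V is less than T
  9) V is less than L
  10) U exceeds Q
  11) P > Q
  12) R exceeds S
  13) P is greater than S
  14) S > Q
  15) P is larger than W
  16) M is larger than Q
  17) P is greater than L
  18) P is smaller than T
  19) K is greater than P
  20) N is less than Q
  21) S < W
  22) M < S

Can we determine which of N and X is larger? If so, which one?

X

N < Q < S < W < V < L < P < X, by transitivity through Q, S, W, V, L, P.
So X is larger.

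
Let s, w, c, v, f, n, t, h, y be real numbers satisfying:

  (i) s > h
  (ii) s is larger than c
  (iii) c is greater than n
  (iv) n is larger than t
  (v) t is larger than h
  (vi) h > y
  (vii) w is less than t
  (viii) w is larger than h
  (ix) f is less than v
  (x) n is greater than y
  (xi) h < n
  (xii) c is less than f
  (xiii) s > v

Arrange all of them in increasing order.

Each adjacent pair is fixed by a given relation: y < h; h < w; w < t; t < n; n < c; c < f; f < v; v < s. Chaining them end to end gives the full order.

y < h < w < t < n < c < f < v < s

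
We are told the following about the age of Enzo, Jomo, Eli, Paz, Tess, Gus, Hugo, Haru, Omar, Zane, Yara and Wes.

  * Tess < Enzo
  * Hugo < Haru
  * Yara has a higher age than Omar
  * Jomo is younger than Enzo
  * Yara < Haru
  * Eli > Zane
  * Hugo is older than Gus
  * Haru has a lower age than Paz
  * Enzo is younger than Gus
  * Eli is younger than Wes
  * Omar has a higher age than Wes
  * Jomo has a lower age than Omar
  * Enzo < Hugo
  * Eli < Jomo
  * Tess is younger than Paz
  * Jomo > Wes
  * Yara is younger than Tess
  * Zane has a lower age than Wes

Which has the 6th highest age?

Tess

The consecutive relations fix a unique order: Zane < Eli < Wes < Jomo < Omar < Yara < Tess < Enzo < Gus < Hugo < Haru < Paz.
The 6th largest is Tess.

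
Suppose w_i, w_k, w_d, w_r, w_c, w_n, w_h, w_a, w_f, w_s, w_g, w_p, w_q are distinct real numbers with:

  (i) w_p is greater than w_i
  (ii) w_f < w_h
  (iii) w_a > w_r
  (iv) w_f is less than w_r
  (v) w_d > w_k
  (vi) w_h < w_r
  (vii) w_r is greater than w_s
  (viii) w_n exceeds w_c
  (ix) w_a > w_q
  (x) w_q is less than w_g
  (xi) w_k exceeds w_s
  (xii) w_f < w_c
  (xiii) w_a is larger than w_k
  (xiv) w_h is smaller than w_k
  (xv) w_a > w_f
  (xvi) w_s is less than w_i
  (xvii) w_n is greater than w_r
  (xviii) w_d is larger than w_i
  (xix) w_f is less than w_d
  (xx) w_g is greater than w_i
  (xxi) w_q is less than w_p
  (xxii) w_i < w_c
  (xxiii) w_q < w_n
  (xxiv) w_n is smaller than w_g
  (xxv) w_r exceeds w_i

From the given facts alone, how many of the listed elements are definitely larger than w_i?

From w_i the given relations immediately reach w_r, w_c, w_d, w_p, w_g.
From those, w_a, w_n — 7 in total.
Nothing else is reachable above w_i; 7 in all.

7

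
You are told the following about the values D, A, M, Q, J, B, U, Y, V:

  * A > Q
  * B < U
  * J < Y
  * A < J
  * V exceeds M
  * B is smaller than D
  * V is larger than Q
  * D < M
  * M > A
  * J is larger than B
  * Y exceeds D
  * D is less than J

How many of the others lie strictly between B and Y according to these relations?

2

The relations place B below Y. An element lies strictly between them when it is forced above B and also forced below Y.
Above B: {U, D, M, J, V}. Below Y: {D, Q, A, J}.
Intersection: {D, J} — 2.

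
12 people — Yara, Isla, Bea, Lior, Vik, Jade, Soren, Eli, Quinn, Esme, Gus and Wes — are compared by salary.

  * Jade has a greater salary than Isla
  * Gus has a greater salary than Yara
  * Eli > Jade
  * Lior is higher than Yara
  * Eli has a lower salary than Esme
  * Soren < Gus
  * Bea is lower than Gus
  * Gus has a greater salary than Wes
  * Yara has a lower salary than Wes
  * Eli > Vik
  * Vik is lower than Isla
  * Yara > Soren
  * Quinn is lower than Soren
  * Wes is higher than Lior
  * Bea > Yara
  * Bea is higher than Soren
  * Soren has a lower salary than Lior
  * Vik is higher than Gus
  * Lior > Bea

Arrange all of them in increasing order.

Quinn < Soren < Yara < Bea < Lior < Wes < Gus < Vik < Isla < Jade < Eli < Esme

Nothing is placed below Quinn, so it is least; from there Quinn < Soren; Soren < Yara; Yara < Bea; Bea < Lior; Lior < Wes; Wes < Gus; Gus < Vik; Vik < Isla; Isla < Jade; Jade < Eli; Eli < Esme, each given directly.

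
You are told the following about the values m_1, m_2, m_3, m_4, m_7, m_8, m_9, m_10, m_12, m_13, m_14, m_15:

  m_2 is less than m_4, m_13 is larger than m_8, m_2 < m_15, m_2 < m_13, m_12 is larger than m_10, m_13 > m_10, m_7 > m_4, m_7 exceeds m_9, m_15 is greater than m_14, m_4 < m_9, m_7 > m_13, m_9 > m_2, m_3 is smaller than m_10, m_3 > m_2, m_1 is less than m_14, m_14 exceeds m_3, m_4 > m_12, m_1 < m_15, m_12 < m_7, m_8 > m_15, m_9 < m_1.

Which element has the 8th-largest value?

m_4

Piecing the relations together gives one ordering: m_2 < m_3 < m_10 < m_12 < m_4 < m_9 < m_1 < m_14 < m_15 < m_8 < m_13 < m_7.
The 8th largest is m_4.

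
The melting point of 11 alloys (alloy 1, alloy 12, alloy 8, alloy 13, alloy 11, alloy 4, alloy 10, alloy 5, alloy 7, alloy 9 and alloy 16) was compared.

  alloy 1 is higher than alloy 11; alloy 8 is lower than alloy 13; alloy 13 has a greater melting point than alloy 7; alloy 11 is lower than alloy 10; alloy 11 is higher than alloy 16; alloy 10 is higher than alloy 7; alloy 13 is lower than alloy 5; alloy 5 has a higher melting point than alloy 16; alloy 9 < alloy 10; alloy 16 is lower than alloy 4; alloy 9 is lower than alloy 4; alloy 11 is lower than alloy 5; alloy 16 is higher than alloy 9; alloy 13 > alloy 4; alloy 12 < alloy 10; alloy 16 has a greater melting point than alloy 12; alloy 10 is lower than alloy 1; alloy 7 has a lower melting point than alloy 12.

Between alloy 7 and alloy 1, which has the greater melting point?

The relevant relations are alloy 7 < alloy 12; alloy 12 < alloy 16; alloy 16 < alloy 11; alloy 11 < alloy 10; alloy 10 < alloy 1.
Together: alloy 7 < alloy 12 < alloy 16 < alloy 11 < alloy 10 < alloy 1.
So alloy 7 < alloy 1; alloy 1 is the higher of the two.

alloy 1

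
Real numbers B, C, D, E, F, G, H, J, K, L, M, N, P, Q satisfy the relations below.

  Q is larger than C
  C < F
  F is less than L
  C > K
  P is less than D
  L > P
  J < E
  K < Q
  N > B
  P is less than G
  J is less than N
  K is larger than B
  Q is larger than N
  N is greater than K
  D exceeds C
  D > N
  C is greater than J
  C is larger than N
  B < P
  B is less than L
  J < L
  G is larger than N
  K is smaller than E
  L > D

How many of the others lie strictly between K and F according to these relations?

Chaining upward from K reaches: N, C, E, D, G, L, Q.
Chaining downward from F reaches: J, B, N, C.
Strictly between K and F are those in both lists: N, C — 2 elements.

2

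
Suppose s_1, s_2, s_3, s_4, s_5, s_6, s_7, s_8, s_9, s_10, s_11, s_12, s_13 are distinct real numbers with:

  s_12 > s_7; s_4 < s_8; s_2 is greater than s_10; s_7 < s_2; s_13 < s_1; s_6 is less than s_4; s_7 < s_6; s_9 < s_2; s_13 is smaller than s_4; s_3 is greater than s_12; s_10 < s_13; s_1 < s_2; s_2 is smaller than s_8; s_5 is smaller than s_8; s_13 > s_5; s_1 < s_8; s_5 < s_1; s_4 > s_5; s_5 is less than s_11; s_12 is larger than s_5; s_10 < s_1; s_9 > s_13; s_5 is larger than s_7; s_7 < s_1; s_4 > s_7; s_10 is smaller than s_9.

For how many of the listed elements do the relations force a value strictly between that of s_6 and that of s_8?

The relations place s_6 below s_8. An element lies strictly between them when it is forced above s_6 and also forced below s_8.
Above s_6: {s_4}. Below s_8: {s_7, s_5, s_10, s_13, s_4, s_1, s_9, s_2}.
Intersection: {s_4} — 1.

1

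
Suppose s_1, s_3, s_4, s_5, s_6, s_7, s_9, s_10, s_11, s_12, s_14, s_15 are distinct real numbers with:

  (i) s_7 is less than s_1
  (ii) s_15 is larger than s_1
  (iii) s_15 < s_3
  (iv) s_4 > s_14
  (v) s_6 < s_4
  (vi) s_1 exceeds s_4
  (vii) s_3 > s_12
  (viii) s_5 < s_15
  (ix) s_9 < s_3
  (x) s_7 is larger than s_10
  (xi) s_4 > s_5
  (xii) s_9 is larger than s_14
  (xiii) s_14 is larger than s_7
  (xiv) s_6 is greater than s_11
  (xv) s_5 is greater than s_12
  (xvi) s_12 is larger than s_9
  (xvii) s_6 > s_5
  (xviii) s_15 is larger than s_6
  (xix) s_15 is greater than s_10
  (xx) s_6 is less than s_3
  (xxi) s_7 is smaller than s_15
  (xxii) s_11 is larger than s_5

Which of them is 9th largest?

Piecing the relations together gives one ordering: s_10 < s_7 < s_14 < s_9 < s_12 < s_5 < s_11 < s_6 < s_4 < s_1 < s_15 < s_3.
The 9th largest is s_9.

s_9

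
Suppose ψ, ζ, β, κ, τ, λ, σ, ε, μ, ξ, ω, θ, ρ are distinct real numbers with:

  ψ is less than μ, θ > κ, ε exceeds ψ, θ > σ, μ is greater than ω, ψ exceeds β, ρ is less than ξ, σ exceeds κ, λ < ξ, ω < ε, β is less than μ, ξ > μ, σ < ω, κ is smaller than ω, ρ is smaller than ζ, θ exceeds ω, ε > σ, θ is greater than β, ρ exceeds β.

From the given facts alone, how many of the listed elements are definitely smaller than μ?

5

From μ the given relations immediately reach β, ψ, ω.
From those, κ, σ — 5 in total.
No other element is forced below μ by the given relations, so the count is 5.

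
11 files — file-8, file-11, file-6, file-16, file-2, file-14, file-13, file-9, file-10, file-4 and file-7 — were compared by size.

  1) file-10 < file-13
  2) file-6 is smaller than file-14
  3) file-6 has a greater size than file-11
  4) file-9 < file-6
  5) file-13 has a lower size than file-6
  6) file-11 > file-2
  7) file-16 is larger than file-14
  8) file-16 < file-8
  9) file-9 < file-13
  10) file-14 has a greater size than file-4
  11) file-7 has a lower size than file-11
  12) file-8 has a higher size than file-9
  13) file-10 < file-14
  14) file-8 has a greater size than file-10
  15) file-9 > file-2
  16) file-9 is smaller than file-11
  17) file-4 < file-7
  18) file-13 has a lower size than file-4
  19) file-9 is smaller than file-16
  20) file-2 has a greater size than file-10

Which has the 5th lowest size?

file-4

Chaining the given pairs: file-10 < file-2 < file-9 < file-13 < file-4 < file-7 < file-11 < file-6 < file-14 < file-16 < file-8.
The 5th smallest is file-4.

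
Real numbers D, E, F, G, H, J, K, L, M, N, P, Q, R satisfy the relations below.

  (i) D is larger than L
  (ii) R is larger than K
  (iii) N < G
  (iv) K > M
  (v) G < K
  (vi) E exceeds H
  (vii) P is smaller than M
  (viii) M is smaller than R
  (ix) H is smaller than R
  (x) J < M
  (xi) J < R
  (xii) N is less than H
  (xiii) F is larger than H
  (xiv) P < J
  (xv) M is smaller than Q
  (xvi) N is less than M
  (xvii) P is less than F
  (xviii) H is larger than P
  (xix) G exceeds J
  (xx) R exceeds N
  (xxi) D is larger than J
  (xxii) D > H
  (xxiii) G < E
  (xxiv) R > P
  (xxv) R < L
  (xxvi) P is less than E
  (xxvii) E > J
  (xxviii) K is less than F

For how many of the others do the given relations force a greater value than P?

11

The elements the relations force above P are J, M, G, H, K, E, F, R, L, D, Q — no chain reaches any other.
That is 11.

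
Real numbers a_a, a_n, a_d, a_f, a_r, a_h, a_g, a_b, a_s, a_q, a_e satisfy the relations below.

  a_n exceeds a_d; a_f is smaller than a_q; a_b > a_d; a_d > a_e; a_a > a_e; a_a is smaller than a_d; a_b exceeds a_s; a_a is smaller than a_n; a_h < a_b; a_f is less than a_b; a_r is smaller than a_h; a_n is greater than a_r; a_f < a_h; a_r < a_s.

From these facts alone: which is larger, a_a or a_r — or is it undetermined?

undetermined

Following every chain through a_r: above a_r we get a_h, a_s, a_b, a_n.
a_a is not reached, and no chain runs the other way from a_a to a_r.
So the given relations leave the order of a_r and a_a undetermined.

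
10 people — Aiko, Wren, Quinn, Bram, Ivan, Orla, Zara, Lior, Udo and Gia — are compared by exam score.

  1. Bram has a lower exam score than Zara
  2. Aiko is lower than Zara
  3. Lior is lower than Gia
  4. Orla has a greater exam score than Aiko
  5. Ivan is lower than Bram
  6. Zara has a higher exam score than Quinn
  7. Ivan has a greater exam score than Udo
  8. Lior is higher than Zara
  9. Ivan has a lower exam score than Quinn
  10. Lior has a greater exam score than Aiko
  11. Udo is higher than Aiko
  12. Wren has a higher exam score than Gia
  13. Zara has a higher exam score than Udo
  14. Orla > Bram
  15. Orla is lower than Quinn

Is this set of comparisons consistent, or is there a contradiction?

consistent

The single ordering Aiko < Udo < Ivan < Bram < Orla < Quinn < Zara < Lior < Gia < Wren satisfies every listed relation, so no contradiction arises.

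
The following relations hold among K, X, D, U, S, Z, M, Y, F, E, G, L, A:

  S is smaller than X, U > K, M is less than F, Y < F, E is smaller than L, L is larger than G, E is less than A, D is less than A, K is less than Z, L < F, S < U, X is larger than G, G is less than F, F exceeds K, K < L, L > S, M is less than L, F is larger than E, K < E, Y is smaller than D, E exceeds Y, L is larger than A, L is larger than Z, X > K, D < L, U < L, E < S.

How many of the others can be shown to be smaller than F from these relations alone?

From F the given relations immediately reach Y, K, G, E, M, L.
From those, S, Z, D, U, A — 11 in total.
No other element is forced below F by the given relations, so the count is 11.

11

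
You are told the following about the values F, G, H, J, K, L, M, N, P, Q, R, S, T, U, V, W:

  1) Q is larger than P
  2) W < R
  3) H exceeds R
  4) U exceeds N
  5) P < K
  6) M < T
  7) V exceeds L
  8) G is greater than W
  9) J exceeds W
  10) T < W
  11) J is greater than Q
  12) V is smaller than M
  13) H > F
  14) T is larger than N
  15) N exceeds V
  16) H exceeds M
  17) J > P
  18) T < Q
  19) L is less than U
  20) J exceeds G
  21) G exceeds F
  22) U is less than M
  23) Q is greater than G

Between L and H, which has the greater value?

H

The relevant relations are L < V; V < N; N < U; U < M; M < T; T < W; W < R; R < H.
Together: L < V < N < U < M < T < W < R < H.
So L < H; H is the larger of the two.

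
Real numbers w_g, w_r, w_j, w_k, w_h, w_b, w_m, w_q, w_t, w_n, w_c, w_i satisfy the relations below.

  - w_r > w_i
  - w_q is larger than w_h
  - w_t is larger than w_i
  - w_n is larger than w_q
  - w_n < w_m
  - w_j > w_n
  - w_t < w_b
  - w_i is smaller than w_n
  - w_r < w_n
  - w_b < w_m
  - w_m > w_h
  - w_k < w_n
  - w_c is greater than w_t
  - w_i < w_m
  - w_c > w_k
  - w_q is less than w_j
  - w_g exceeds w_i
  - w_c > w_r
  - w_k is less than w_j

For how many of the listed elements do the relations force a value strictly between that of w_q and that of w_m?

Chaining upward from w_q reaches: w_n, w_j.
Chaining downward from w_m reaches: w_i, w_h, w_r, w_t, w_b, w_k, w_n.
Strictly between w_q and w_m are those in both lists: w_n — 1 element.

1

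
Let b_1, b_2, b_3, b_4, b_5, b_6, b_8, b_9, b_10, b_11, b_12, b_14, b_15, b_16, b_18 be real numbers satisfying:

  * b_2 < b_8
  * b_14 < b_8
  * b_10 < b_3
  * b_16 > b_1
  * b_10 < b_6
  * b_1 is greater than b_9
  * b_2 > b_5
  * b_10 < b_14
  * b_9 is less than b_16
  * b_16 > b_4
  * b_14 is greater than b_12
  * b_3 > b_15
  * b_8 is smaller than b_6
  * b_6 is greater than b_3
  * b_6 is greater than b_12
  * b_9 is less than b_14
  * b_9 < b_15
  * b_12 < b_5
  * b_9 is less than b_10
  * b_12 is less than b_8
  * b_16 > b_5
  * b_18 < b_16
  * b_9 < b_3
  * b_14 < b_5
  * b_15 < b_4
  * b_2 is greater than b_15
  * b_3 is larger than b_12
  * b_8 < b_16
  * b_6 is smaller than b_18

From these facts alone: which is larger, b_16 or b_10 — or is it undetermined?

b_10 < b_14 and b_14 < b_5 give b_10 < b_5.
Then b_5 < b_2 extends the chain to b_2.
Then b_2 < b_8 extends the chain to b_8.
With b_8 < b_6: b_10 < b_14 < b_5 < b_2 < b_8 < b_6.
Then b_6 < b_18 extends the chain to b_18.
Then b_18 < b_16 extends the chain to b_16.
So b_16 is larger.

b_16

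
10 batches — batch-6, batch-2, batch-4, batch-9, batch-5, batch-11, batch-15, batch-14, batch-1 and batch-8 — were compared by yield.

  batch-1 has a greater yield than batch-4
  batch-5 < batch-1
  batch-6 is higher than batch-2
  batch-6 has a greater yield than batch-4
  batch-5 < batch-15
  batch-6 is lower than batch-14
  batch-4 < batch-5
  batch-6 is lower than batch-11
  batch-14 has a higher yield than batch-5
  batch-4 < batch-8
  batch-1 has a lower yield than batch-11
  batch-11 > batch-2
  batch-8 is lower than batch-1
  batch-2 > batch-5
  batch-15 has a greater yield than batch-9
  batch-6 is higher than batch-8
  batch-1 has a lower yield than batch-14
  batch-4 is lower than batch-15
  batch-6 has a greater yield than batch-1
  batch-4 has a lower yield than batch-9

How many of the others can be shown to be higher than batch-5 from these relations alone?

The elements the relations force above batch-5 are batch-1, batch-2, batch-6, batch-11, batch-15, batch-14 — no chain reaches any other.
That is 6.

6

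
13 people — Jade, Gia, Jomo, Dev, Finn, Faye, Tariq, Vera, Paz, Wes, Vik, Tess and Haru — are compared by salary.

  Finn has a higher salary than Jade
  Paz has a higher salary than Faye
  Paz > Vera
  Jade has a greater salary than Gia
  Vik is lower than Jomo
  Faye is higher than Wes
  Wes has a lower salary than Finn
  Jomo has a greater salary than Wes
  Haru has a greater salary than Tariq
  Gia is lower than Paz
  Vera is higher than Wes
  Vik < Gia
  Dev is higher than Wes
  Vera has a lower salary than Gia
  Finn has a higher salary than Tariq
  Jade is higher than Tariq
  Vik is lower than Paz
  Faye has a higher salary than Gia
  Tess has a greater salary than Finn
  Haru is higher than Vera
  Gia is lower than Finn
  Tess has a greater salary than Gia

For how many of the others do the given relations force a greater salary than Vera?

From Vera the given relations immediately reach Gia, Paz, Haru.
From those, Jade, Faye, Finn, Tess — 7 in total.
Nothing else is reachable above Vera; 7 in all.

7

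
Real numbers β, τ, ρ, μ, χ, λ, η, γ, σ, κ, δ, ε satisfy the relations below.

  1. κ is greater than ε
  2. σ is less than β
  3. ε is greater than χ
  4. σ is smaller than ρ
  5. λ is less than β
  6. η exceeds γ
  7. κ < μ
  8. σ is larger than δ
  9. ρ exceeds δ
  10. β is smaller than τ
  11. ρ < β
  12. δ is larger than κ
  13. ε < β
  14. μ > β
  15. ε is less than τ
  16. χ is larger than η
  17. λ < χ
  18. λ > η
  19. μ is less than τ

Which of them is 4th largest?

ρ

Chaining the given pairs: γ < η < λ < χ < ε < κ < δ < σ < ρ < β < μ < τ.
The 4th largest is ρ.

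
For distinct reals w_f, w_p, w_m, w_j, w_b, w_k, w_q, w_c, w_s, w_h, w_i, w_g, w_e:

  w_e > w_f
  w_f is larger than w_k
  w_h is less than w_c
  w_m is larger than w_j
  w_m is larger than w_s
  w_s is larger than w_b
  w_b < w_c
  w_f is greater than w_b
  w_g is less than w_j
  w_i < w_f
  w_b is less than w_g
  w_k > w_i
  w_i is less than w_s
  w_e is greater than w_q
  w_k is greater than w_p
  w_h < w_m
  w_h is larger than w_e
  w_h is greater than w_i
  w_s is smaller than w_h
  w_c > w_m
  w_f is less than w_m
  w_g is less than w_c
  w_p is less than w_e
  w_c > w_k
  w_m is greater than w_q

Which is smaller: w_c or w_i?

w_i < w_k and w_k < w_f give w_i < w_f.
With w_f < w_e: w_i < w_k < w_f < w_e.
With w_e < w_h: w_i < w_k < w_f < w_e < w_h.
With w_h < w_m: w_i < w_k < w_f < w_e < w_h < w_m.
Then w_m < w_c extends the chain to w_c.
So w_i < w_c; w_i is the smaller of the two.

w_i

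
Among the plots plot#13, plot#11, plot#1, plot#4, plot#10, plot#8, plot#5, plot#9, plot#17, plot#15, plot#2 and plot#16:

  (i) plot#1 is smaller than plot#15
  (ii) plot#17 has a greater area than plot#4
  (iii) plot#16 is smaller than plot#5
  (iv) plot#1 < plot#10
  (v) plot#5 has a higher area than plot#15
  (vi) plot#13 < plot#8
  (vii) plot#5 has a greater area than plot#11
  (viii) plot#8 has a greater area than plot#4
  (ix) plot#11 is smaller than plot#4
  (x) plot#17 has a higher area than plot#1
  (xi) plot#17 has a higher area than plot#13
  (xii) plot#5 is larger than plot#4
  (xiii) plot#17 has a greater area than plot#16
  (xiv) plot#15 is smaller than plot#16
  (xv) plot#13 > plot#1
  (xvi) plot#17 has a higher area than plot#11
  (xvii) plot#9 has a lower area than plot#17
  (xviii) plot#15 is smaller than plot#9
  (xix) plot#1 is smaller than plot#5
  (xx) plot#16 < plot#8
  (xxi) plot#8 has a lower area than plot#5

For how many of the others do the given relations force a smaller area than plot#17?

7

The elements the relations force below plot#17 are plot#1, plot#15, plot#11, plot#13, plot#16, plot#4, plot#9 — no chain reaches any other.
That is 7.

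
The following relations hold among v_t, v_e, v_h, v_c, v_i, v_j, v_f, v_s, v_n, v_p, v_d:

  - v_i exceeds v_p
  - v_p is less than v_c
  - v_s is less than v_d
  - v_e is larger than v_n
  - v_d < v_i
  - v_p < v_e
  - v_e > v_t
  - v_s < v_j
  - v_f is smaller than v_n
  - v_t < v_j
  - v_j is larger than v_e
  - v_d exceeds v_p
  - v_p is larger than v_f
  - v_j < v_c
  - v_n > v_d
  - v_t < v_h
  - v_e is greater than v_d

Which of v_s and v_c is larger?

v_c

Link the given pairs in sequence: v_s < v_d; v_d < v_n; v_n < v_e; v_e < v_j; v_j < v_c.
Chaining these gives v_s < v_d < v_n < v_e < v_j < v_c.
So v_s < v_c; v_c is the larger of the two.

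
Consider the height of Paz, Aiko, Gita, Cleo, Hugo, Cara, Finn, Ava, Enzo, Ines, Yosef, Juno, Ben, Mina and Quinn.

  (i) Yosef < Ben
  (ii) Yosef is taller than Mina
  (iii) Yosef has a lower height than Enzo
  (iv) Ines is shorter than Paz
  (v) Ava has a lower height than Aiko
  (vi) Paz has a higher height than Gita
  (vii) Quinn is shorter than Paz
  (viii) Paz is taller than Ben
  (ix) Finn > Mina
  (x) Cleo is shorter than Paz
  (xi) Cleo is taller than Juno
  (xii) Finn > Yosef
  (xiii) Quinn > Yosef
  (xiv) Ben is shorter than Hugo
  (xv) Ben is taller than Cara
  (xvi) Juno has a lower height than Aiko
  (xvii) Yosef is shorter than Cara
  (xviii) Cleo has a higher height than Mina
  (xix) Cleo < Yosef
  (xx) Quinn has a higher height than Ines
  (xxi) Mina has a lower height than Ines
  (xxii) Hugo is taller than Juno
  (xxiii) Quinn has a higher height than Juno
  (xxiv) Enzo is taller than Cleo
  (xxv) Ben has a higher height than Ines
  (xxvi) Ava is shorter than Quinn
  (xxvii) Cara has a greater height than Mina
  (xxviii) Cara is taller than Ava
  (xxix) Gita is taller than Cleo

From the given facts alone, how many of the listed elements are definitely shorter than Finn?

4

From Finn the given relations immediately reach Mina, Yosef.
From those, Cleo — 3 in total.
From those, Juno — 4 in total.
No other element is forced below Finn by the given relations, so the count is 4.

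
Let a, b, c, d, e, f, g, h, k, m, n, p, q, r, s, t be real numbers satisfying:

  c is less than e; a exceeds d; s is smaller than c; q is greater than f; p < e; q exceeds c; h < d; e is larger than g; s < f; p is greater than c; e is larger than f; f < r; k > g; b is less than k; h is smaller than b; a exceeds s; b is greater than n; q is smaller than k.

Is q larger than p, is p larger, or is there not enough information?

Following every chain through p: above p we get e; below p we get s, c.
q is not reached, and no chain runs the other way from q to p.
So the given relations leave the order of p and q undetermined.

undetermined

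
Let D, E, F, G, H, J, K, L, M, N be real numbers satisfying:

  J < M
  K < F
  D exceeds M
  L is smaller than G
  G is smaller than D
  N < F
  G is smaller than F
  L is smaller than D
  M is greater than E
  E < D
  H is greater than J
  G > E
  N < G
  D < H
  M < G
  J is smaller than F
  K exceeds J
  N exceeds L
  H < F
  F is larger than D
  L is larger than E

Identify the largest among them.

F

Chaining downward from F: directly below it, J, N, G, D, K, H; then E, L, M.
That covers every other element, and nothing is given above F, so F is the largest.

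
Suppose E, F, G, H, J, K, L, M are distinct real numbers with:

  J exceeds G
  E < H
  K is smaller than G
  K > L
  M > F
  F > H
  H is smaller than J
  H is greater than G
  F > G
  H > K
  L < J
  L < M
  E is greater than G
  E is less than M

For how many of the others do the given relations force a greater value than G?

The elements the relations force above G are E, H, F, J, M — no chain reaches any other.
That is 5.

5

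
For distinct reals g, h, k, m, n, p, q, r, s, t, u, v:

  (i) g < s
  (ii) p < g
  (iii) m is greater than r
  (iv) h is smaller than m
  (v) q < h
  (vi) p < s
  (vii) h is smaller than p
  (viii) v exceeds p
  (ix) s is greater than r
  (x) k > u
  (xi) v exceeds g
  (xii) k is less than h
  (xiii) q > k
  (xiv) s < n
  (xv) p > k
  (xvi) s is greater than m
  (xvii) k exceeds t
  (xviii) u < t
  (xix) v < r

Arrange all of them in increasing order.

Nothing is placed below u, so it is least; from there u < t; t < k; k < q; q < h; h < p; p < g; g < v; v < r; r < m; m < s; s < n, each given directly.

u < t < k < q < h < p < g < v < r < m < s < n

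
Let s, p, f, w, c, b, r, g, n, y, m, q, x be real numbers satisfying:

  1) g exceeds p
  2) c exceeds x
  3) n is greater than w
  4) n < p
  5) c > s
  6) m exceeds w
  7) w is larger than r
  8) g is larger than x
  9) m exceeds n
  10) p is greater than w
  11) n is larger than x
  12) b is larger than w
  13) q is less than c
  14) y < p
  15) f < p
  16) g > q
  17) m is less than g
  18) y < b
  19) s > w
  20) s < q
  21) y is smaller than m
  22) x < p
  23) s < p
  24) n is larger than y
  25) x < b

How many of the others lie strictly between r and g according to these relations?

The relations place r below g. An element lies strictly between them when it is forced above r and also forced below g.
Above r: {w, s, n, p, q, m, b, c}. Below g: {w, y, x, f, s, n, p, q, m}.
Intersection: {w, s, n, p, q, m} — 6.

6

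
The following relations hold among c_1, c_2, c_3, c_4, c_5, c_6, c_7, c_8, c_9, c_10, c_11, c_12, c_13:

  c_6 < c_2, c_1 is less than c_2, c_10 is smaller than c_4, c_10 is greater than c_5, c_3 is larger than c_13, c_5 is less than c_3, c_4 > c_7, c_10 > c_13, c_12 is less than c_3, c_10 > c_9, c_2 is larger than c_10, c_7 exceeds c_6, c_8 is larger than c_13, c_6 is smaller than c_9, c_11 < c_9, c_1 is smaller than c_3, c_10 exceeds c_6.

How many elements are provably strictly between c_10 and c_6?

1

Chaining upward from c_6 reaches: c_9, c_7, c_4, c_2.
Chaining downward from c_10 reaches: c_11, c_13, c_9, c_5.
Strictly between c_6 and c_10 are those in both lists: c_9 — 1 element.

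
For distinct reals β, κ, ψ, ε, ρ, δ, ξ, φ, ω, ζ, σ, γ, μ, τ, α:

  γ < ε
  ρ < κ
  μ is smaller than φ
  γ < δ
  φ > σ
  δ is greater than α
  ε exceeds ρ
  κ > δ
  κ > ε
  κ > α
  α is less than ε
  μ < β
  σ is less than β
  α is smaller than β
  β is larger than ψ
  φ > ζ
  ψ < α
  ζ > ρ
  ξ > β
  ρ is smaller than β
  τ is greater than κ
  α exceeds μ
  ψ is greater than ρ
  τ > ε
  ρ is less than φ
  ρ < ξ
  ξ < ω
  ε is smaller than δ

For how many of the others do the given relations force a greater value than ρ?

From ρ the given relations immediately reach ψ, ε, β, ζ, φ, ξ, κ.
From those, α, δ, τ, ω — 11 in total.
Nothing else is reachable above ρ; 11 in all.

11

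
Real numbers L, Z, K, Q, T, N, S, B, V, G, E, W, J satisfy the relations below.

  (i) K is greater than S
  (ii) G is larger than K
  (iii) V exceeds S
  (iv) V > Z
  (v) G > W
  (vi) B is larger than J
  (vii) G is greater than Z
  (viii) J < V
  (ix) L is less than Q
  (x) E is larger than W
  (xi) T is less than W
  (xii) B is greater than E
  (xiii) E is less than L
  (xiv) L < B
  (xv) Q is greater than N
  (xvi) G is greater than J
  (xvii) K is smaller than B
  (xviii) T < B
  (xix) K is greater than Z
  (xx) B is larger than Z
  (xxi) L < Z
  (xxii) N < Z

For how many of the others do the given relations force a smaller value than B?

From B the given relations immediately reach T, E, L, J, Z, K.
From those, W, N, S — 9 in total.
Nothing else is reachable below B; 9 in all.

9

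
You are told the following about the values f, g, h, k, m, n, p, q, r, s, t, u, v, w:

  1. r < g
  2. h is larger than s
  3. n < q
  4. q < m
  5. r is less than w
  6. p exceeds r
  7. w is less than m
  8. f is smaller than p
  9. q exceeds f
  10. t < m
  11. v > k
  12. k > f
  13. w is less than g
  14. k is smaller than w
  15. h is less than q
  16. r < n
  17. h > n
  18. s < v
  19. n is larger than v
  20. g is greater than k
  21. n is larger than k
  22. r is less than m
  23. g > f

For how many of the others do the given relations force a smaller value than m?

10

Directly below m: t, r, w, q.
One step further: f, k, n, h (8 so far).
One step further: s, v (10 so far).
Nothing else is reachable below m; 10 in all.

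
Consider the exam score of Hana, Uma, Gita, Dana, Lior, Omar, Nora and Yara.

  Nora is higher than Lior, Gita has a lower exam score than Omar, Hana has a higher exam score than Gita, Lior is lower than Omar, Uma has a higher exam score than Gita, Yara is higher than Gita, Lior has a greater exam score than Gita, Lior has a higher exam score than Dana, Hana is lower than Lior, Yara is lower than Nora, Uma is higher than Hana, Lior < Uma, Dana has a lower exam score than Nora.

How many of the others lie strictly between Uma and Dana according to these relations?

Chaining upward from Dana reaches: Lior, Nora, Omar.
Chaining downward from Uma reaches: Gita, Hana, Lior.
Strictly between Dana and Uma are those in both lists: Lior — 1 element.

1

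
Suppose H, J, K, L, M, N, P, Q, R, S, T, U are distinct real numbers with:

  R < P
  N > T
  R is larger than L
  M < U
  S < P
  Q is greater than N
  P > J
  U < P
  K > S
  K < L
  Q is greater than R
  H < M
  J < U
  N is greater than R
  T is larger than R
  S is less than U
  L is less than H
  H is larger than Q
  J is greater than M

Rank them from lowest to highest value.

S < K < L < R < T < N < Q < H < M < J < U < P

Nothing is placed below S, so it is least; from there S < K; K < L; L < R; R < T; T < N; N < Q; Q < H; H < M; M < J; J < U; U < P, each given directly.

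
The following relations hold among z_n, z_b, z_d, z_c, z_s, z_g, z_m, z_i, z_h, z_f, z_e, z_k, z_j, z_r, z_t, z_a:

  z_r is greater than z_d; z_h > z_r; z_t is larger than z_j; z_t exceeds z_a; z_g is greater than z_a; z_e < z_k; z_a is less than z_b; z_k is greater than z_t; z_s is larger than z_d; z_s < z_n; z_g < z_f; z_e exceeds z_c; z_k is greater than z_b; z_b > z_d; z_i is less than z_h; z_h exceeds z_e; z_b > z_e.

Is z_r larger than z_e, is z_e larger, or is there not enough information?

Following every chain through z_r: above z_r we get z_h; below z_r we get z_d.
z_e is not reached, and no chain runs the other way from z_e to z_r.
So the given relations leave the order of z_r and z_e undetermined.

undetermined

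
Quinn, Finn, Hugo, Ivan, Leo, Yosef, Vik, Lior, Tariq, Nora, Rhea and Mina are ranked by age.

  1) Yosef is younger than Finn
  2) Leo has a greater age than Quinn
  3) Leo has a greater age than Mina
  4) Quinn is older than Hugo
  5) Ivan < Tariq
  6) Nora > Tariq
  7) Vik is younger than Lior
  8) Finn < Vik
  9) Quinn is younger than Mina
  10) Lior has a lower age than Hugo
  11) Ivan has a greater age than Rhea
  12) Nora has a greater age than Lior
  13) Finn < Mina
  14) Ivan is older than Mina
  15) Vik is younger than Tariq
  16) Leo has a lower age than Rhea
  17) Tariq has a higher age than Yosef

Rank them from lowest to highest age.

Yosef < Finn < Vik < Lior < Hugo < Quinn < Mina < Leo < Rhea < Ivan < Tariq < Nora

Each adjacent pair is fixed by a given relation: Yosef < Finn; Finn < Vik; Vik < Lior; Lior < Hugo; Hugo < Quinn; Quinn < Mina; Mina < Leo; Leo < Rhea; Rhea < Ivan; Ivan < Tariq; Tariq < Nora. Chaining them end to end gives the full order.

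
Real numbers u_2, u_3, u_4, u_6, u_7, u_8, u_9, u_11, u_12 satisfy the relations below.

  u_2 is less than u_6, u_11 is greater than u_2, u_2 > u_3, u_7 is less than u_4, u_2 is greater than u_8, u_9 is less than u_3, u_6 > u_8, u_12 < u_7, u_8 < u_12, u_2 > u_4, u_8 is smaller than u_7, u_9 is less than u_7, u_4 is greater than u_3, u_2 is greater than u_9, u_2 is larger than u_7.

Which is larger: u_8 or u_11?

u_11

u_8 < u_12 and u_12 < u_7 give u_8 < u_7.
With u_7 < u_4: u_8 < u_12 < u_7 < u_4.
Then u_4 < u_2 extends the chain to u_2.
Then u_2 < u_11 extends the chain to u_11.
So u_8 < u_11; u_11 is the larger of the two.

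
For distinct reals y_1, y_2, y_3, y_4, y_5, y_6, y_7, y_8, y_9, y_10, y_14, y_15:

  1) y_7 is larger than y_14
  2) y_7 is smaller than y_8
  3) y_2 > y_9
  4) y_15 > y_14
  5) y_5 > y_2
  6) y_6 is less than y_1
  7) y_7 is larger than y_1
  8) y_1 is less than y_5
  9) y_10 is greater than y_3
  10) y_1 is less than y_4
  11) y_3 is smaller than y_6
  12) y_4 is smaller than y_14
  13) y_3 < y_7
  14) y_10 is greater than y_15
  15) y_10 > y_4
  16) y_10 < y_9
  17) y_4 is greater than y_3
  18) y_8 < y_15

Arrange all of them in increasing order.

Each adjacent pair is fixed by a given relation: y_3 < y_6; y_6 < y_1; y_1 < y_4; y_4 < y_14; y_14 < y_7; y_7 < y_8; y_8 < y_15; y_15 < y_10; y_10 < y_9; y_9 < y_2; y_2 < y_5. Chaining them end to end gives the full order.

y_3 < y_6 < y_1 < y_4 < y_14 < y_7 < y_8 < y_15 < y_10 < y_9 < y_2 < y_5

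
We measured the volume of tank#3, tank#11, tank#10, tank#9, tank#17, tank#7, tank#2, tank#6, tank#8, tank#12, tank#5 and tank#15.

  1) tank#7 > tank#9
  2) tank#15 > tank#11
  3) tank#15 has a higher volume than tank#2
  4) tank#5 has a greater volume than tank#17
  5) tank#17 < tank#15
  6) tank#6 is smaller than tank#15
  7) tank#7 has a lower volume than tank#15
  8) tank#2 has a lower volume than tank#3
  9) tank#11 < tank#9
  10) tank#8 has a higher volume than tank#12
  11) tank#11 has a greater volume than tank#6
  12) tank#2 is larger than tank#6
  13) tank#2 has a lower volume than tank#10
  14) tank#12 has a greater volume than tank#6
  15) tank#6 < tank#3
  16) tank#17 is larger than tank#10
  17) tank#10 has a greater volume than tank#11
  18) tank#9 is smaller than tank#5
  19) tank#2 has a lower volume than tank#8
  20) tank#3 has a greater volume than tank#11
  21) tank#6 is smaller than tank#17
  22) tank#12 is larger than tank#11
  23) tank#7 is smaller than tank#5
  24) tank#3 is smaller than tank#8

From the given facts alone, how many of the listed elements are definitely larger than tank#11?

The elements the relations force above tank#11 are tank#9, tank#12, tank#7, tank#10, tank#3, tank#17, tank#15, tank#8, tank#5 — no chain reaches any other.
That is 9.

9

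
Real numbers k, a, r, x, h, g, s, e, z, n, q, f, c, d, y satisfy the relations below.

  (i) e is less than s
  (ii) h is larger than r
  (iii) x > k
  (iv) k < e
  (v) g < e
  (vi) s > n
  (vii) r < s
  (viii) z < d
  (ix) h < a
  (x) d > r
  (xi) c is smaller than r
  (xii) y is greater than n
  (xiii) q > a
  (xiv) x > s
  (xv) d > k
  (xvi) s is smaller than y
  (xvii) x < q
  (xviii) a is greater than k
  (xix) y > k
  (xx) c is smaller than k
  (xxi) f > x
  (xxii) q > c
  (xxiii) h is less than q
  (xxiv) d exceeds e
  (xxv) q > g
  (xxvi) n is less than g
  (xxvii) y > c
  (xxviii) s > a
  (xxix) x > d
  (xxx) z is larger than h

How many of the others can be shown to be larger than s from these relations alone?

4

Directly above s: y, x.
One step further: f, q (4 so far).
No other element is forced above s by the given relations, so the count is 4.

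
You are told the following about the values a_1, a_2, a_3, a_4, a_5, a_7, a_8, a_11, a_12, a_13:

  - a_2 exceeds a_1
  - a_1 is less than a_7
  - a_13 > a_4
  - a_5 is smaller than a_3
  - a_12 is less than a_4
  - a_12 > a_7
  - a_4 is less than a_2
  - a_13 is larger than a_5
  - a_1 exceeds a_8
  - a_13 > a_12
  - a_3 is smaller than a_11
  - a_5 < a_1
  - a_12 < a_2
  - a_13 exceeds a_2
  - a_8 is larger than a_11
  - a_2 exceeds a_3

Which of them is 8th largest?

The consecutive relations fix a unique order: a_5 < a_3 < a_11 < a_8 < a_1 < a_7 < a_12 < a_4 < a_2 < a_13.
Counting 8 from the largest end gives a_11.

a_11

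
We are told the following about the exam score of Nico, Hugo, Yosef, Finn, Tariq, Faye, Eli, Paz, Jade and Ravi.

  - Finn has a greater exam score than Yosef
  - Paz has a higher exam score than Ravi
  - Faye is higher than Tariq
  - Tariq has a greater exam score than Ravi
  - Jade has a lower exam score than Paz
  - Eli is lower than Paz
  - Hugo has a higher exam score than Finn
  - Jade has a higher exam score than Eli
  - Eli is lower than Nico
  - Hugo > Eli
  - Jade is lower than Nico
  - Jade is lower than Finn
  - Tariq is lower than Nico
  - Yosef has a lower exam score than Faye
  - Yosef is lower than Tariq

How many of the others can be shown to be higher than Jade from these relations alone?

4

Directly above Jade: Paz, Finn, Nico.
One step further: Hugo (4 so far).
Nothing else is reachable above Jade; 4 in all.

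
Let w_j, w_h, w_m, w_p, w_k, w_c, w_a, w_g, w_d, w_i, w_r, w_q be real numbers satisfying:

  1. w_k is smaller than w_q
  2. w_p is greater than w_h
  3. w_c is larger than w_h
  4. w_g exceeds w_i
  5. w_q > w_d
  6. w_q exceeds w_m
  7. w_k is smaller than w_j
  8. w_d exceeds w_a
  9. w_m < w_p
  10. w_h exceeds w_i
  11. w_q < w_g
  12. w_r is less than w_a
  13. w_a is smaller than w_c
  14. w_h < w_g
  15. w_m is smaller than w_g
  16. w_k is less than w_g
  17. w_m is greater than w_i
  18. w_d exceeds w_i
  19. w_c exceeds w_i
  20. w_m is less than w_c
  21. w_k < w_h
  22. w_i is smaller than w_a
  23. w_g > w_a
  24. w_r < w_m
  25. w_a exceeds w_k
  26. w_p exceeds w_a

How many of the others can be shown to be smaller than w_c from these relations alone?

6

From w_c the given relations immediately reach w_i, w_h, w_a, w_m.
From those, w_k, w_r — 6 in total.
Nothing else is reachable below w_c; 6 in all.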